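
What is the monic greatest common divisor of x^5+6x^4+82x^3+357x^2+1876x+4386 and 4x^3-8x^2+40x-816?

x^2+4x+34

Euclidean algorithm in ℚ[x]:
  x^5+6x^4+82x^3+357x^2+1876x+4386 = ((1/4)x^2+2x+22)(4x^3-8x^2+40x-816) + (657x^2+2628x+22338)
  4x^3-8x^2+40x-816 = ((4/657)x-8/219)(657x^2+2628x+22338) + (0)
Last nonzero remainder: 657x^2+2628x+22338. Dividing through by 657 gives the monic gcd x^2+4x+34.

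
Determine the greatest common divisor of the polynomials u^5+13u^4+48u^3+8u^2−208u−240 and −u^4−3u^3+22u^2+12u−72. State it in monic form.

u^3+6u^2−4u−24

Euclidean algorithm in ℚ[u]:
  u^5+13u^4+48u^3+8u^2−208u−240 = (−u−10)(−u^4−3u^3+22u^2+12u−72) + (40u^3+240u^2−160u−960)
  −u^4−3u^3+22u^2+12u−72 = (−(1/40)u+3/40)(40u^3+240u^2−160u−960) + (0)
Last nonzero remainder: 40u^3+240u^2−160u−960. Dividing through by 40 gives the monic gcd u^3+6u^2−4u−24.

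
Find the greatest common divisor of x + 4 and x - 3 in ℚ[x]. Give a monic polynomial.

Euclidean algorithm in ℚ[x]:
  x + 4 = (x - 3) + (7)
  x - 3 = ((1/7)x - 3/7)(7) + (0)
The last nonzero remainder is the constant 7, so the polynomials are coprime and gcd = 1.

1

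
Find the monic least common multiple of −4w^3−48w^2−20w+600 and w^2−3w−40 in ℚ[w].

w^4+4w^3−91w^2−190w+1200

Euclidean algorithm in ℚ[w]:
  −4w^3−48w^2−20w+600 = (−4w−60)(w^2−3w−40) + (−360w−1800)
  w^2−3w−40 = (−(1/360)w+1/45)(−360w−1800) + (0)
Last nonzero remainder: −360w−1800. Dividing through by −360 gives the monic gcd w+5.
Then lcm(f, g) = f·g / gcd(f, g); expanding and making the result monic gives the answer.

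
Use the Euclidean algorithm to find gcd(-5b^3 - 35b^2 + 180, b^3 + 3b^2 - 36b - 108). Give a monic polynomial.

b^2 + 9b + 18

Apply the Euclidean algorithm:
  -5b^3 - 35b^2 + 180 = (-5)(b^3 + 3b^2 - 36b - 108) + (-20b^2 - 180b - 360)
  b^3 + 3b^2 - 36b - 108 = (-(1/20)b + 3/10)(-20b^2 - 180b - 360) + (0)
Last nonzero remainder: -20b^2 - 180b - 360. Dividing through by -20 gives the monic gcd b^2 + 9b + 18.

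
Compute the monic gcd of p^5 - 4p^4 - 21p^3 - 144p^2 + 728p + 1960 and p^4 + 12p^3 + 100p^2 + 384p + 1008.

p^2 + 6p + 28

By polynomial division,
  p^5 - 4p^4 - 21p^3 - 144p^2 + 728p + 1960 = (p - 16)(p^4 + 12p^3 + 100p^2 + 384p + 1008) + (71p^3 + 1072p^2 + 5864p + 18088)
  p^4 + 12p^3 + 100p^2 + 384p + 1008 = ((1/71)p - 220/5041)(71p^3 + 1072p^2 + 5864p + 18088) + ((323596/5041)p^2 + (1941576/5041)p + 9060688/5041)
  71p^3 + 1072p^2 + 5864p + 18088 = ((357911/323596)p + 1628243/161798)((323596/5041)p^2 + (1941576/5041)p + 9060688/5041) + (0)
Last nonzero remainder: (323596/5041)p^2 + (1941576/5041)p + 9060688/5041. Dividing through by 323596/5041 gives the monic gcd p^2 + 6p + 28.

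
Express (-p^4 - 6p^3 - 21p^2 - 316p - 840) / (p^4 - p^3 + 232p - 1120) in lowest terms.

(-p - 3)/(p - 4)

Repeated division with remainder:
  -p^4 - 6p^3 - 21p^2 - 316p - 840 = (-1)(p^4 - p^3 + 232p - 1120) + (-7p^3 - 21p^2 - 84p - 1960)
  p^4 - p^3 + 232p - 1120 = (-(1/7)p + 4/7)(-7p^3 - 21p^2 - 84p - 1960) + (0)
Last nonzero remainder: -7p^3 - 21p^2 - 84p - 1960. Dividing through by -7 gives the monic gcd p^3 + 3p^2 + 12p + 280.
Cancel p^3 + 3p^2 + 12p + 280 from numerator and denominator to get the reduced form.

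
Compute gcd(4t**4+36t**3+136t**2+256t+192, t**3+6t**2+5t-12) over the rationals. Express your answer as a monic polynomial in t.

Euclidean algorithm in ℚ[t]:
  4t**4+36t**3+136t**2+256t+192 = (4t+12)(t**3+6t**2+5t-12) + (44t**2+244t+336)
  t**3+6t**2+5t-12 = ((1/44)t+5/484)(44t**2+244t+336) + (-(624/121)t-1872/121)
  44t**2+244t+336 = (-(1331/156)t-847/39)(-(624/121)t-1872/121) + (0)
Last nonzero remainder: -(624/121)t-1872/121. Dividing through by -624/121 gives the monic gcd t+3.

t+3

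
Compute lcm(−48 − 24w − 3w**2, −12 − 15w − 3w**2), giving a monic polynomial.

16 + 24w + 9w**2 + w**3

Euclidean algorithm in ℚ[w]:
  −3w**2 − 24w − 48 = (−3w**2 − 15w − 12) + (−9w − 36)
  −3w**2 − 15w − 12 = ((1/3)w + 1/3)(−9w − 36) + (0)
Last nonzero remainder: −9w − 36. Dividing through by −9 gives the monic gcd w + 4.
Then lcm(f, g) = f·g / gcd(f, g); expanding and making the result monic gives the answer.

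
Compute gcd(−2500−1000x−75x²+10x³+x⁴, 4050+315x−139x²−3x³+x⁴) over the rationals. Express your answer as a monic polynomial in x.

50+15x+x²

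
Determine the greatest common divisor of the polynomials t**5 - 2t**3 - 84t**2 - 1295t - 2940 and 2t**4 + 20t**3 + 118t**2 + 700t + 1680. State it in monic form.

t**3 + 4t**2 + 35t + 140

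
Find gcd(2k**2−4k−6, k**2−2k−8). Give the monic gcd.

By polynomial division,
  2k**2−4k−6 = (2)(k**2−2k−8) + (10)
  k**2−2k−8 = ((1/10)k**2−(1/5)k−4/5)(10) + (0)
The last nonzero remainder is the constant 10, so the polynomials are coprime and gcd = 1.

1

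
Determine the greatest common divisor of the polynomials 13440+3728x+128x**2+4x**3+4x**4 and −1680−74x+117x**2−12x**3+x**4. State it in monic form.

112−10x+x**2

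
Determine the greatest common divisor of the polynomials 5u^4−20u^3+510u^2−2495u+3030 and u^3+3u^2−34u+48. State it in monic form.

u^2−5u+6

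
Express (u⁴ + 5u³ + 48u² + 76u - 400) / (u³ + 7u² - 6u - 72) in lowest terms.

(u³ + u² + 44u - 100)/(u² + 3u - 18)

Repeated division with remainder:
  u⁴ + 5u³ + 48u² + 76u - 400 = (u - 2)(u³ + 7u² - 6u - 72) + (68u² + 136u - 544)
  u³ + 7u² - 6u - 72 = ((1/68)u + 5/68)(68u² + 136u - 544) + (-8u - 32)
  68u² + 136u - 544 = (-(17/2)u + 17)(-8u - 32) + (0)
Last nonzero remainder: -8u - 32. Dividing through by -8 gives the monic gcd u + 4.
Cancel u + 4 from numerator and denominator to get the reduced form.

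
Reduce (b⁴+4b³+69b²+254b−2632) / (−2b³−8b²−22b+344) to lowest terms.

By polynomial division,
  b⁴+4b³+69b²+254b−2632 = (−(1/2)b)(−2b³−8b²−22b+344) + (58b²+426b−2632)
  −2b³−8b²−22b+344 = (−(1/29)b+97/841)(58b²+426b−2632) + (−(136152/841)b+544608/841)
  58b²+426b−2632 = (−(24389/68076)b−276689/68076)(−(136152/841)b+544608/841) + (0)
Last nonzero remainder: −(136152/841)b+544608/841. Dividing through by −136152/841 gives the monic gcd b−4.
Cancel b−4 from numerator and denominator to get the reduced form.

(−b³−8b²−101b−658)/(2b²+16b+86)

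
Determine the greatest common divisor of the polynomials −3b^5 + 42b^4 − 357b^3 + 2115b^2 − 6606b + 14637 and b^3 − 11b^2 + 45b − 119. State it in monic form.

b^3 − 11b^2 + 45b − 119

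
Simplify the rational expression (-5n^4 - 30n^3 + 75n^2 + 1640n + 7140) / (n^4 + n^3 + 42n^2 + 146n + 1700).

(-5n^2 + 5n + 210)/(n^2 - 6n + 50)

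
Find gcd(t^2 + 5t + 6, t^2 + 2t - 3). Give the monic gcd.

t + 3

Euclidean algorithm in ℚ[t]:
  t^2 + 5t + 6 = (t^2 + 2t - 3) + (3t + 9)
  t^2 + 2t - 3 = ((1/3)t - 1/3)(3t + 9) + (0)
Last nonzero remainder: 3t + 9. Dividing through by 3 gives the monic gcd t + 3.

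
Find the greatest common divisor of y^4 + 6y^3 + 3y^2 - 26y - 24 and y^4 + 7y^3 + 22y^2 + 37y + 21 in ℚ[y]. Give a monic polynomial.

y^2 + 4y + 3

Repeated division with remainder:
  y^4 + 6y^3 + 3y^2 - 26y - 24 = (y^4 + 7y^3 + 22y^2 + 37y + 21) + (-y^3 - 19y^2 - 63y - 45)
  y^4 + 7y^3 + 22y^2 + 37y + 21 = (-y + 12)(-y^3 - 19y^2 - 63y - 45) + (187y^2 + 748y + 561)
  -y^3 - 19y^2 - 63y - 45 = (-(1/187)y - 15/187)(187y^2 + 748y + 561) + (0)
Last nonzero remainder: 187y^2 + 748y + 561. Dividing through by 187 gives the monic gcd y^2 + 4y + 3.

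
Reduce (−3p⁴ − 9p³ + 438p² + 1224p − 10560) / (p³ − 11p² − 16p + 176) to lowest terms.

(−3p² − 54p − 240)/(p + 4)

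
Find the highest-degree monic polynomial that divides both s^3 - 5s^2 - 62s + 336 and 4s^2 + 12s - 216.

s - 6

By polynomial division,
  s^3 - 5s^2 - 62s + 336 = ((1/4)s - 2)(4s^2 + 12s - 216) + (16s - 96)
  4s^2 + 12s - 216 = ((1/4)s + 9/4)(16s - 96) + (0)
Last nonzero remainder: 16s - 96. Dividing through by 16 gives the monic gcd s - 6.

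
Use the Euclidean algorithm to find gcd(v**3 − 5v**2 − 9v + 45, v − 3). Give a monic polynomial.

By polynomial division,
  v**3 − 5v**2 − 9v + 45 = (v**2 − 2v − 15)(v − 3) + (0)
The last nonzero remainder v − 3 is already monic.

v − 3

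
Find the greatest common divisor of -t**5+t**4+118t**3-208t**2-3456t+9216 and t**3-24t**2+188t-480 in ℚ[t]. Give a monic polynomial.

t**2-14t+48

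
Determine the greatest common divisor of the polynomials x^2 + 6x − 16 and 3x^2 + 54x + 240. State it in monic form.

x + 8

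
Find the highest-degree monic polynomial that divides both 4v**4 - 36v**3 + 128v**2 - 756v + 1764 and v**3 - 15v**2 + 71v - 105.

v**2 - 10v + 21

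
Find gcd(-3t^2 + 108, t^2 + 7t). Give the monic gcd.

1

Repeated division with remainder:
  -3t^2 + 108 = (-3)(t^2 + 7t) + (21t + 108)
  t^2 + 7t = ((1/21)t + 13/147)(21t + 108) + (-468/49)
  21t + 108 = (-(343/156)t - 147/13)(-468/49) + (0)
The last nonzero remainder is the constant -468/49, so the polynomials are coprime and gcd = 1.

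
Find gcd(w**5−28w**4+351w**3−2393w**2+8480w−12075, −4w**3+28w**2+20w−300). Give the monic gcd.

w**2−10w+25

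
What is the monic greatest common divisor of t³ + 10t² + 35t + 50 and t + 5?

t + 5

Euclidean algorithm in ℚ[t]:
  t³ + 10t² + 35t + 50 = (t² + 5t + 10)(t + 5) + (0)
The last nonzero remainder t + 5 is already monic.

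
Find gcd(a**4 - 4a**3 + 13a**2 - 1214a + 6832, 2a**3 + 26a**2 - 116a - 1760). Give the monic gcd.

a - 8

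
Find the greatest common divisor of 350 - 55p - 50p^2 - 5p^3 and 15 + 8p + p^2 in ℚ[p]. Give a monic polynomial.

5 + p

Euclidean algorithm in ℚ[p]:
  -5p^3 - 50p^2 - 55p + 350 = (-5p - 10)(p^2 + 8p + 15) + (100p + 500)
  p^2 + 8p + 15 = ((1/100)p + 3/100)(100p + 500) + (0)
Last nonzero remainder: 100p + 500. Dividing through by 100 gives the monic gcd p + 5.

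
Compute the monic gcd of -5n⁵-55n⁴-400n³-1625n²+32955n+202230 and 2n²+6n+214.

Apply the Euclidean algorithm:
  -5n⁵-55n⁴-400n³-1625n²+32955n+202230 = (-(5/2)n³-20n²+(255/2)n+945)(2n²+6n+214) + (0)
Last nonzero remainder: 2n²+6n+214. Dividing through by 2 gives the monic gcd n²+3n+107.

n²+3n+107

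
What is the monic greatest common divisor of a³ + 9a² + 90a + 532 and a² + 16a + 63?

a + 7

By polynomial division,
  a³ + 9a² + 90a + 532 = (a - 7)(a² + 16a + 63) + (139a + 973)
  a² + 16a + 63 = ((1/139)a + 9/139)(139a + 973) + (0)
Last nonzero remainder: 139a + 973. Dividing through by 139 gives the monic gcd a + 7.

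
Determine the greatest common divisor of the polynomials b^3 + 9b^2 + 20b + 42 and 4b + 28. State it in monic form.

b + 7

Apply the Euclidean algorithm:
  b^3 + 9b^2 + 20b + 42 = ((1/4)b^2 + (1/2)b + 3/2)(4b + 28) + (0)
Last nonzero remainder: 4b + 28. Dividing through by 4 gives the monic gcd b + 7.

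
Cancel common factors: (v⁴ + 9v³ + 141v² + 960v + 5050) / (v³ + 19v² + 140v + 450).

(v² - v + 101)/(v + 9)

By polynomial division,
  v⁴ + 9v³ + 141v² + 960v + 5050 = (v - 10)(v³ + 19v² + 140v + 450) + (191v² + 1910v + 9550)
  v³ + 19v² + 140v + 450 = ((1/191)v + 9/191)(191v² + 1910v + 9550) + (0)
Last nonzero remainder: 191v² + 1910v + 9550. Dividing through by 191 gives the monic gcd v² + 10v + 50.
Cancel v² + 10v + 50 from numerator and denominator to get the reduced form.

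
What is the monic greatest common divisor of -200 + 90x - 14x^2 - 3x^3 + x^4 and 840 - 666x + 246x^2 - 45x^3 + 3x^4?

-40 + 26x - 8x^2 + x^3

Repeated division with remainder:
  x^4 - 3x^3 - 14x^2 + 90x - 200 = (1/3)(3x^4 - 45x^3 + 246x^2 - 666x + 840) + (12x^3 - 96x^2 + 312x - 480)
  3x^4 - 45x^3 + 246x^2 - 666x + 840 = ((1/4)x - 7/4)(12x^3 - 96x^2 + 312x - 480) + (0)
Last nonzero remainder: 12x^3 - 96x^2 + 312x - 480. Dividing through by 12 gives the monic gcd x^3 - 8x^2 + 26x - 40.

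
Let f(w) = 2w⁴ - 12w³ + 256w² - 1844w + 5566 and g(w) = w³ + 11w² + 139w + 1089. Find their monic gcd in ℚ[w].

w² + 2w + 121

Repeated division with remainder:
  2w⁴ - 12w³ + 256w² - 1844w + 5566 = (2w - 34)(w³ + 11w² + 139w + 1089) + (352w² + 704w + 42592)
  w³ + 11w² + 139w + 1089 = ((1/352)w + 9/352)(352w² + 704w + 42592) + (0)
Last nonzero remainder: 352w² + 704w + 42592. Dividing through by 352 gives the monic gcd w² + 2w + 121.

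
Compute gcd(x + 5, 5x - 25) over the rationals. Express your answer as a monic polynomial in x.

1

Apply the Euclidean algorithm:
  x + 5 = (1/5)(5x - 25) + (10)
  5x - 25 = ((1/2)x - 5/2)(10) + (0)
The last nonzero remainder is the constant 10, so the polynomials are coprime and gcd = 1.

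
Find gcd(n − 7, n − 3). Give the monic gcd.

1

By polynomial division,
  n − 7 = (n − 3) + (−4)
  n − 3 = (−(1/4)n + 3/4)(−4) + (0)
The last nonzero remainder is the constant −4, so the polynomials are coprime and gcd = 1.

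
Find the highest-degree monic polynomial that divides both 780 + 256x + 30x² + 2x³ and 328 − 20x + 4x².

1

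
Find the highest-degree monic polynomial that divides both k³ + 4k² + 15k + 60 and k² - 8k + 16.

Repeated division with remainder:
  k³ + 4k² + 15k + 60 = (k + 12)(k² - 8k + 16) + (95k - 132)
  k² - 8k + 16 = ((1/95)k - 628/9025)(95k - 132) + (61504/9025)
  95k - 132 = ((857375/61504)k - 297825/15376)(61504/9025) + (0)
The last nonzero remainder is the constant 61504/9025, so the polynomials are coprime and gcd = 1.

1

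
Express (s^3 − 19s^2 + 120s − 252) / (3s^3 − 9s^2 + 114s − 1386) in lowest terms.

Apply the Euclidean algorithm:
  s^3 − 19s^2 + 120s − 252 = (1/3)(3s^3 − 9s^2 + 114s − 1386) + (−16s^2 + 82s + 210)
  3s^3 − 9s^2 + 114s − 1386 = (−(3/16)s − 51/128)(−16s^2 + 82s + 210) + ((11907/64)s − 83349/64)
  −16s^2 + 82s + 210 = (−(1024/11907)s − 640/3969)((11907/64)s − 83349/64) + (0)
Last nonzero remainder: (11907/64)s − 83349/64. Dividing through by 11907/64 gives the monic gcd s − 7.
Cancel s − 7 from numerator and denominator to get the reduced form.

(s^2 − 12s + 36)/(3s^2 + 12s + 198)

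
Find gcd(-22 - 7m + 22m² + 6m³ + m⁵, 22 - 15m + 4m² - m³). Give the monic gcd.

11 - 2m + m²

Repeated division with remainder:
  m⁵ + 6m³ + 22m² - 7m - 22 = (-m² - 4m - 7)(-m³ + 4m² - 15m + 22) + (12m² - 24m + 132)
  -m³ + 4m² - 15m + 22 = (-(1/12)m + 1/6)(12m² - 24m + 132) + (0)
Last nonzero remainder: 12m² - 24m + 132. Dividing through by 12 gives the monic gcd m² - 2m + 11.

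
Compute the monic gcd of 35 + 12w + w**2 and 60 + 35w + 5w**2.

1

By polynomial division,
  w**2 + 12w + 35 = (1/5)(5w**2 + 35w + 60) + (5w + 23)
  5w**2 + 35w + 60 = (w + 12/5)(5w + 23) + (24/5)
  5w + 23 = ((25/24)w + 115/24)(24/5) + (0)
The last nonzero remainder is the constant 24/5, so the polynomials are coprime and gcd = 1.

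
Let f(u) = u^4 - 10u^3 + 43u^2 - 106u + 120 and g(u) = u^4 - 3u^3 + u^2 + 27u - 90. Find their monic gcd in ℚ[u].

u^3 - 6u^2 + 19u - 30

Repeated division with remainder:
  u^4 - 10u^3 + 43u^2 - 106u + 120 = (u^4 - 3u^3 + u^2 + 27u - 90) + (-7u^3 + 42u^2 - 133u + 210)
  u^4 - 3u^3 + u^2 + 27u - 90 = (-(1/7)u - 3/7)(-7u^3 + 42u^2 - 133u + 210) + (0)
Last nonzero remainder: -7u^3 + 42u^2 - 133u + 210. Dividing through by -7 gives the monic gcd u^3 - 6u^2 + 19u - 30.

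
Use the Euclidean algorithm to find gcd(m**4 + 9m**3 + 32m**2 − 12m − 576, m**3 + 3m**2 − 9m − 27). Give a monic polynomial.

By polynomial division,
  m**4 + 9m**3 + 32m**2 − 12m − 576 = (m + 6)(m**3 + 3m**2 − 9m − 27) + (23m**2 + 69m − 414)
  m**3 + 3m**2 − 9m − 27 = ((1/23)m)(23m**2 + 69m − 414) + (9m − 27)
  23m**2 + 69m − 414 = ((23/9)m + 46/3)(9m − 27) + (0)
Last nonzero remainder: 9m − 27. Dividing through by 9 gives the monic gcd m − 3.

m − 3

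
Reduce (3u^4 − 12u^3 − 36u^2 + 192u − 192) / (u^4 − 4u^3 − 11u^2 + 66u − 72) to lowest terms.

(3u^2 − 18u + 24)/(u^2 − 6u + 9)

Euclidean algorithm in ℚ[u]:
  3u^4 − 12u^3 − 36u^2 + 192u − 192 = (3)(u^4 − 4u^3 − 11u^2 + 66u − 72) + (−3u^2 − 6u + 24)
  u^4 − 4u^3 − 11u^2 + 66u − 72 = (−(1/3)u^2 + 2u − 3)(−3u^2 − 6u + 24) + (0)
Last nonzero remainder: −3u^2 − 6u + 24. Dividing through by −3 gives the monic gcd u^2 + 2u − 8.
Cancel u^2 + 2u − 8 from numerator and denominator to get the reduced form.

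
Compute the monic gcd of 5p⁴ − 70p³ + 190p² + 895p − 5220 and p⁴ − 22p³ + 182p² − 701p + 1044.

By polynomial division,
  5p⁴ − 70p³ + 190p² + 895p − 5220 = (5)(p⁴ − 22p³ + 182p² − 701p + 1044) + (40p³ − 720p² + 4400p − 10440)
  p⁴ − 22p³ + 182p² − 701p + 1044 = ((1/40)p − 1/10)(40p³ − 720p² + 4400p − 10440) + (0)
Last nonzero remainder: 40p³ − 720p² + 4400p − 10440. Dividing through by 40 gives the monic gcd p³ − 18p² + 110p − 261.

p³ − 18p² + 110p − 261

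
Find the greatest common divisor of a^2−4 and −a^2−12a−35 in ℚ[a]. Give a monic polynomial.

Repeated division with remainder:
  a^2−4 = (−1)(−a^2−12a−35) + (−12a−39)
  −a^2−12a−35 = ((1/12)a+35/48)(−12a−39) + (−105/16)
  −12a−39 = ((64/35)a+208/35)(−105/16) + (0)
The last nonzero remainder is the constant −105/16, so the polynomials are coprime and gcd = 1.

1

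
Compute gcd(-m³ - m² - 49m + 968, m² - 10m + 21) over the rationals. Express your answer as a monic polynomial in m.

By polynomial division,
  -m³ - m² - 49m + 968 = (-m - 11)(m² - 10m + 21) + (-138m + 1199)
  m² - 10m + 21 = (-(1/138)m + 181/19044)(-138m + 1199) + (182905/19044)
  -138m + 1199 = (-(2628072/182905)m + 22833756/182905)(182905/19044) + (0)
The last nonzero remainder is the constant 182905/19044, so the polynomials are coprime and gcd = 1.

1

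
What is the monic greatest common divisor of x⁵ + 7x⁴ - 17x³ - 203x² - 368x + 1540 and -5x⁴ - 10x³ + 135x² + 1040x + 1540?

x² + 7x + 22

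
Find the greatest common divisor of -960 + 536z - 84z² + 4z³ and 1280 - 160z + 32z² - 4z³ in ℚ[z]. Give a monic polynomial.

-8 + z

By polynomial division,
  4z³ - 84z² + 536z - 960 = (-1)(-4z³ + 32z² - 160z + 1280) + (-52z² + 376z + 320)
  -4z³ + 32z² - 160z + 1280 = ((1/13)z - 10/169)(-52z² + 376z + 320) + (-(27440/169)z + 219520/169)
  -52z² + 376z + 320 = ((2197/6860)z + 169/686)(-(27440/169)z + 219520/169) + (0)
Last nonzero remainder: -(27440/169)z + 219520/169. Dividing through by -27440/169 gives the monic gcd z - 8.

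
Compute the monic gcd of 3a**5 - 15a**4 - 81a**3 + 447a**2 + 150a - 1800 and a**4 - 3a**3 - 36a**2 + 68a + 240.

Apply the Euclidean algorithm:
  3a**5 - 15a**4 - 81a**3 + 447a**2 + 150a - 1800 = (3a - 6)(a**4 - 3a**3 - 36a**2 + 68a + 240) + (9a**3 + 27a**2 - 162a - 360)
  a**4 - 3a**3 - 36a**2 + 68a + 240 = ((1/9)a - 2/3)(9a**3 + 27a**2 - 162a - 360) + (0)
Last nonzero remainder: 9a**3 + 27a**2 - 162a - 360. Dividing through by 9 gives the monic gcd a**3 + 3a**2 - 18a - 40.

a**3 + 3a**2 - 18a - 40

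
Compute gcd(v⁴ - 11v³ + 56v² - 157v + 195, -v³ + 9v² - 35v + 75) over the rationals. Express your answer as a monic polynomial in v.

Euclidean algorithm in ℚ[v]:
  v⁴ - 11v³ + 56v² - 157v + 195 = (-v + 2)(-v³ + 9v² - 35v + 75) + (3v² - 12v + 45)
  -v³ + 9v² - 35v + 75 = (-(1/3)v + 5/3)(3v² - 12v + 45) + (0)
Last nonzero remainder: 3v² - 12v + 45. Dividing through by 3 gives the monic gcd v² - 4v + 15.

v² - 4v + 15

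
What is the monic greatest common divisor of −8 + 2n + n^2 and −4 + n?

1

Euclidean algorithm in ℚ[n]:
  n^2 + 2n − 8 = (n + 6)(n − 4) + (16)
  n − 4 = ((1/16)n − 1/4)(16) + (0)
The last nonzero remainder is the constant 16, so the polynomials are coprime and gcd = 1.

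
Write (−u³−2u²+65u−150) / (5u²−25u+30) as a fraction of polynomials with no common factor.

By polynomial division,
  −u³−2u²+65u−150 = (−(1/5)u−7/5)(5u²−25u+30) + (36u−108)
  5u²−25u+30 = ((5/36)u−5/18)(36u−108) + (0)
Last nonzero remainder: 36u−108. Dividing through by 36 gives the monic gcd u−3.
Cancel u−3 from numerator and denominator to get the reduced form.

(−u²−5u+50)/(5u−10)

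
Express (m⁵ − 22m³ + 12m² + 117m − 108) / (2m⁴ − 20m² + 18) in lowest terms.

(m² + m − 12)/(2m + 2)

Repeated division with remainder:
  m⁵ − 22m³ + 12m² + 117m − 108 = ((1/2)m)(2m⁴ − 20m² + 18) + (−12m³ + 12m² + 108m − 108)
  2m⁴ − 20m² + 18 = (−(1/6)m − 1/6)(−12m³ + 12m² + 108m − 108) + (0)
Last nonzero remainder: −12m³ + 12m² + 108m − 108. Dividing through by −12 gives the monic gcd m³ − m² − 9m + 9.
Cancel m³ − m² − 9m + 9 from numerator and denominator to get the reduced form.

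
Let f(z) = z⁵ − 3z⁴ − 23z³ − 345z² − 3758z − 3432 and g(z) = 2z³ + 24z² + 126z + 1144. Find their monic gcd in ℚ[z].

z² + z + 52

Apply the Euclidean algorithm:
  z⁵ − 3z⁴ − 23z³ − 345z² − 3758z − 3432 = ((1/2)z² − (15/2)z + 47)(2z³ + 24z² + 126z + 1144) + (−1100z² − 1100z − 57200)
  2z³ + 24z² + 126z + 1144 = (−(1/550)z − 1/50)(−1100z² − 1100z − 57200) + (0)
Last nonzero remainder: −1100z² − 1100z − 57200. Dividing through by −1100 gives the monic gcd z² + z + 52.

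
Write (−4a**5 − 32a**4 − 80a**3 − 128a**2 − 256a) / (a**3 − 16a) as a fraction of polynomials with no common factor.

(−4a**3 − 16a**2 − 16a − 64)/(a − 4)

By polynomial division,
  −4a**5 − 32a**4 − 80a**3 − 128a**2 − 256a = (−4a**2 − 32a − 144)(a**3 − 16a) + (−640a**2 − 2560a)
  a**3 − 16a = (−(1/640)a + 1/160)(−640a**2 − 2560a) + (0)
Last nonzero remainder: −640a**2 − 2560a. Dividing through by −640 gives the monic gcd a**2 + 4a.
Cancel a**2 + 4a from numerator and denominator to get the reduced form.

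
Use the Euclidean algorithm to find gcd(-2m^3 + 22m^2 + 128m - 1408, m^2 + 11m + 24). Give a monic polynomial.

Euclidean algorithm in ℚ[m]:
  -2m^3 + 22m^2 + 128m - 1408 = (-2m + 44)(m^2 + 11m + 24) + (-308m - 2464)
  m^2 + 11m + 24 = (-(1/308)m - 3/308)(-308m - 2464) + (0)
Last nonzero remainder: -308m - 2464. Dividing through by -308 gives the monic gcd m + 8.

m + 8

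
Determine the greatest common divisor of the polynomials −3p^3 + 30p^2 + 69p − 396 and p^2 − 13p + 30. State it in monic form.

p − 3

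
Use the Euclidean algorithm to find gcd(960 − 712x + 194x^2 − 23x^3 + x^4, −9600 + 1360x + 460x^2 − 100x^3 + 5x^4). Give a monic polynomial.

48 − 14x + x^2

Repeated division with remainder:
  x^4 − 23x^3 + 194x^2 − 712x + 960 = (1/5)(5x^4 − 100x^3 + 460x^2 + 1360x − 9600) + (−3x^3 + 102x^2 − 984x + 2880)
  5x^4 − 100x^3 + 460x^2 + 1360x − 9600 = (−(5/3)x − 70/3)(−3x^3 + 102x^2 − 984x + 2880) + (1200x^2 − 16800x + 57600)
  −3x^3 + 102x^2 − 984x + 2880 = (−(1/400)x + 1/20)(1200x^2 − 16800x + 57600) + (0)
Last nonzero remainder: 1200x^2 − 16800x + 57600. Dividing through by 1200 gives the monic gcd x^2 − 14x + 48.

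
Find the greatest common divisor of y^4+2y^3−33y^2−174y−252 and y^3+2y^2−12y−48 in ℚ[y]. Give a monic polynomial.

Repeated division with remainder:
  y^4+2y^3−33y^2−174y−252 = (y)(y^3+2y^2−12y−48) + (−21y^2−126y−252)
  y^3+2y^2−12y−48 = (−(1/21)y+4/21)(−21y^2−126y−252) + (0)
Last nonzero remainder: −21y^2−126y−252. Dividing through by −21 gives the monic gcd y^2+6y+12.

y^2+6y+12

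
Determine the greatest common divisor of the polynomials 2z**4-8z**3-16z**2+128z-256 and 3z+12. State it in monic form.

z+4

By polynomial division,
  2z**4-8z**3-16z**2+128z-256 = ((2/3)z**3-(16/3)z**2+16z-64/3)(3z+12) + (0)
Last nonzero remainder: 3z+12. Dividing through by 3 gives the monic gcd z+4.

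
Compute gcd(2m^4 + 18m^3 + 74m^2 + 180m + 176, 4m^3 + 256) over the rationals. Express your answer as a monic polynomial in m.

Apply the Euclidean algorithm:
  2m^4 + 18m^3 + 74m^2 + 180m + 176 = ((1/2)m + 9/2)(4m^3 + 256) + (74m^2 + 52m - 976)
  4m^3 + 256 = ((2/37)m - 52/1369)(74m^2 + 52m - 976) + ((74928/1369)m + 299712/1369)
  74m^2 + 52m - 976 = ((50653/37464)m - 83509/18732)((74928/1369)m + 299712/1369) + (0)
Last nonzero remainder: (74928/1369)m + 299712/1369. Dividing through by 74928/1369 gives the monic gcd m + 4.

m + 4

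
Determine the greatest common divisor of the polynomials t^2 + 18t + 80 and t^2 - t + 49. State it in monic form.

1

Euclidean algorithm in ℚ[t]:
  t^2 + 18t + 80 = (t^2 - t + 49) + (19t + 31)
  t^2 - t + 49 = ((1/19)t - 50/361)(19t + 31) + (19239/361)
  19t + 31 = ((6859/19239)t + 11191/19239)(19239/361) + (0)
The last nonzero remainder is the constant 19239/361, so the polynomials are coprime and gcd = 1.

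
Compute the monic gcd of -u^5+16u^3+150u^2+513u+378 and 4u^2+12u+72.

u^2+3u+18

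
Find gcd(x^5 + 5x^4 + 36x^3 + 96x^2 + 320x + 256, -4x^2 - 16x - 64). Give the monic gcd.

x^2 + 4x + 16

Repeated division with remainder:
  x^5 + 5x^4 + 36x^3 + 96x^2 + 320x + 256 = (-(1/4)x^3 - (1/4)x^2 - 4x - 4)(-4x^2 - 16x - 64) + (0)
Last nonzero remainder: -4x^2 - 16x - 64. Dividing through by -4 gives the monic gcd x^2 + 4x + 16.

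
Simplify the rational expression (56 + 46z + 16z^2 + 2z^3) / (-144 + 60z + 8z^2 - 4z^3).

(-7 - 4z - z^2)/(18 - 12z + 2z^2)

Euclidean algorithm in ℚ[z]:
  2z^3 + 16z^2 + 46z + 56 = (-1/2)(-4z^3 + 8z^2 + 60z - 144) + (20z^2 + 76z - 16)
  -4z^3 + 8z^2 + 60z - 144 = (-(1/5)z + 29/25)(20z^2 + 76z - 16) + (-(784/25)z - 3136/25)
  20z^2 + 76z - 16 = (-(125/196)z + 25/196)(-(784/25)z - 3136/25) + (0)
Last nonzero remainder: -(784/25)z - 3136/25. Dividing through by -784/25 gives the monic gcd z + 4.
Cancel z + 4 from numerator and denominator to get the reduced form.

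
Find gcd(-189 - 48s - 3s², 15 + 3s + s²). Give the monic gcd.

1

Repeated division with remainder:
  -3s² - 48s - 189 = (-3)(s² + 3s + 15) + (-39s - 144)
  s² + 3s + 15 = (-(1/39)s + 3/169)(-39s - 144) + (2967/169)
  -39s - 144 = (-(2197/989)s - 8112/989)(2967/169) + (0)
The last nonzero remainder is the constant 2967/169, so the polynomials are coprime and gcd = 1.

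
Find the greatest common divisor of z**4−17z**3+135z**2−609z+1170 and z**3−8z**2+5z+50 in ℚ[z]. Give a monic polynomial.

z−5

Apply the Euclidean algorithm:
  z**4−17z**3+135z**2−609z+1170 = (z−9)(z**3−8z**2+5z+50) + (58z**2−614z+1620)
  z**3−8z**2+5z+50 = ((1/58)z+75/1682)(58z**2−614z+1620) + ((3740/841)z−18700/841)
  58z**2−614z+1620 = ((24389/1870)z−68121/935)((3740/841)z−18700/841) + (0)
Last nonzero remainder: (3740/841)z−18700/841. Dividing through by 3740/841 gives the monic gcd z−5.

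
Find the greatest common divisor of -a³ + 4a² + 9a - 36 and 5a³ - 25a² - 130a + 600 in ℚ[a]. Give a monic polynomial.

a - 4

Apply the Euclidean algorithm:
  -a³ + 4a² + 9a - 36 = (-1/5)(5a³ - 25a² - 130a + 600) + (-a² - 17a + 84)
  5a³ - 25a² - 130a + 600 = (-5a + 110)(-a² - 17a + 84) + (2160a - 8640)
  -a² - 17a + 84 = (-(1/2160)a - 7/720)(2160a - 8640) + (0)
Last nonzero remainder: 2160a - 8640. Dividing through by 2160 gives the monic gcd a - 4.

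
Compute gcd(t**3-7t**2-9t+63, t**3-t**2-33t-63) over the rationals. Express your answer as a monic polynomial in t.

t**2-4t-21

Euclidean algorithm in ℚ[t]:
  t**3-7t**2-9t+63 = (t**3-t**2-33t-63) + (-6t**2+24t+126)
  t**3-t**2-33t-63 = (-(1/6)t-1/2)(-6t**2+24t+126) + (0)
Last nonzero remainder: -6t**2+24t+126. Dividing through by -6 gives the monic gcd t**2-4t-21.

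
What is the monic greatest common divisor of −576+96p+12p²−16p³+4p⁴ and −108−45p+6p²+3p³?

Apply the Euclidean algorithm:
  4p⁴−16p³+12p²+96p−576 = ((4/3)p−8)(3p³+6p²−45p−108) + (120p²−120p−1440)
  3p³+6p²−45p−108 = ((1/40)p+3/40)(120p²−120p−1440) + (0)
Last nonzero remainder: 120p²−120p−1440. Dividing through by 120 gives the monic gcd p²−p−12.

−12−p+p²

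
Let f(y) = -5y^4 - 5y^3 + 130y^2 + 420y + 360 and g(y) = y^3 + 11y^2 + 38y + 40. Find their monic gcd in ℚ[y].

y + 2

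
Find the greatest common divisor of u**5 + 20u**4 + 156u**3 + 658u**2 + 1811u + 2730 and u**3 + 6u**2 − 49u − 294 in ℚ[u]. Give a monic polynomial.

u**2 + 13u + 42

Euclidean algorithm in ℚ[u]:
  u**5 + 20u**4 + 156u**3 + 658u**2 + 1811u + 2730 = (u**2 + 14u + 121)(u**3 + 6u**2 − 49u − 294) + (912u**2 + 11856u + 38304)
  u**3 + 6u**2 − 49u − 294 = ((1/912)u − 7/912)(912u**2 + 11856u + 38304) + (0)
Last nonzero remainder: 912u**2 + 11856u + 38304. Dividing through by 912 gives the monic gcd u**2 + 13u + 42.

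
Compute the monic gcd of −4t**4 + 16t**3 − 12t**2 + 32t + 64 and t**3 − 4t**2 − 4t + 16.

t − 4

Repeated division with remainder:
  −4t**4 + 16t**3 − 12t**2 + 32t + 64 = (−4t)(t**3 − 4t**2 − 4t + 16) + (−28t**2 + 96t + 64)
  t**3 − 4t**2 − 4t + 16 = (−(1/28)t + 1/49)(−28t**2 + 96t + 64) + (−(180/49)t + 720/49)
  −28t**2 + 96t + 64 = ((343/45)t + 196/45)(−(180/49)t + 720/49) + (0)
Last nonzero remainder: −(180/49)t + 720/49. Dividing through by −180/49 gives the monic gcd t − 4.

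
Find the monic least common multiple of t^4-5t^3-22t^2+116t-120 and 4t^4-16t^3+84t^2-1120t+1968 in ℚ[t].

t^6-t^5-t^4-177t^3-558t^2+4276t-4920

By polynomial division,
  t^4-5t^3-22t^2+116t-120 = (1/4)(4t^4-16t^3+84t^2-1120t+1968) + (-t^3-43t^2+396t-612)
  4t^4-16t^3+84t^2-1120t+1968 = (-4t+188)(-t^3-43t^2+396t-612) + (9752t^2-78016t+117024)
  -t^3-43t^2+396t-612 = (-(1/9752)t-51/9752)(9752t^2-78016t+117024) + (0)
Last nonzero remainder: 9752t^2-78016t+117024. Dividing through by 9752 gives the monic gcd t^2-8t+12.
Then lcm(f, g) = f·g / gcd(f, g); expanding and making the result monic gives the answer.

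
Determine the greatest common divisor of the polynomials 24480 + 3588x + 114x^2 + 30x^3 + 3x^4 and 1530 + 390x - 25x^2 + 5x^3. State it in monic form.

Repeated division with remainder:
  3x^4 + 30x^3 + 114x^2 + 3588x + 24480 = ((3/5)x + 9)(5x^3 - 25x^2 + 390x + 1530) + (105x^2 - 840x + 10710)
  5x^3 - 25x^2 + 390x + 1530 = ((1/21)x + 1/7)(105x^2 - 840x + 10710) + (0)
Last nonzero remainder: 105x^2 - 840x + 10710. Dividing through by 105 gives the monic gcd x^2 - 8x + 102.

102 - 8x + x^2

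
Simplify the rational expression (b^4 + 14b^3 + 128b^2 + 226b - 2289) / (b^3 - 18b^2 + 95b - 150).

(b^3 + 17b^2 + 179b + 763)/(b^2 - 15b + 50)

Apply the Euclidean algorithm:
  b^4 + 14b^3 + 128b^2 + 226b - 2289 = (b + 32)(b^3 - 18b^2 + 95b - 150) + (609b^2 - 2664b + 2511)
  b^3 - 18b^2 + 95b - 150 = ((1/609)b - 922/41209)(609b^2 - 2664b + 2511) + ((1288736/41209)b - 3866208/41209)
  609b^2 - 2664b + 2511 = ((25096281/1288736)b - 34491933/1288736)((1288736/41209)b - 3866208/41209) + (0)
Last nonzero remainder: (1288736/41209)b - 3866208/41209. Dividing through by 1288736/41209 gives the monic gcd b - 3.
Cancel b - 3 from numerator and denominator to get the reduced form.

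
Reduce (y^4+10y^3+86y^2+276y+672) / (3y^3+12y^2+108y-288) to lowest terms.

Repeated division with remainder:
  y^4+10y^3+86y^2+276y+672 = ((1/3)y+2)(3y^3+12y^2+108y-288) + (26y^2+156y+1248)
  3y^3+12y^2+108y-288 = ((3/26)y-3/13)(26y^2+156y+1248) + (0)
Last nonzero remainder: 26y^2+156y+1248. Dividing through by 26 gives the monic gcd y^2+6y+48.
Cancel y^2+6y+48 from numerator and denominator to get the reduced form.

(y^2+4y+14)/(3y-6)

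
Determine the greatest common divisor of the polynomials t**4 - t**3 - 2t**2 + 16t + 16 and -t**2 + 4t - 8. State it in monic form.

t**2 - 4t + 8

By polynomial division,
  t**4 - t**3 - 2t**2 + 16t + 16 = (-t**2 - 3t - 2)(-t**2 + 4t - 8) + (0)
Last nonzero remainder: -t**2 + 4t - 8. Dividing through by -1 gives the monic gcd t**2 - 4t + 8.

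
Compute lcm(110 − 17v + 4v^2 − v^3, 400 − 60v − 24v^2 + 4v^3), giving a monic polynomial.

2200 − 230v − 47v^2 + v^3 − 5v^4 + v^5

By polynomial division,
  −v^3 + 4v^2 − 17v + 110 = (−1/4)(4v^3 − 24v^2 − 60v + 400) + (−2v^2 − 32v + 210)
  4v^3 − 24v^2 − 60v + 400 = (−2v + 44)(−2v^2 − 32v + 210) + (1768v − 8840)
  −2v^2 − 32v + 210 = (−(1/884)v − 21/884)(1768v − 8840) + (0)
Last nonzero remainder: 1768v − 8840. Dividing through by 1768 gives the monic gcd v − 5.
Then lcm(f, g) = f·g / gcd(f, g); expanding and making the result monic gives the answer.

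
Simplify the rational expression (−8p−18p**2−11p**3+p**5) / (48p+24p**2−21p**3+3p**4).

(2+3p+p**2)/(−12+3p)

By polynomial division,
  p**5−11p**3−18p**2−8p = ((1/3)p+7/3)(3p**4−21p**3+24p**2+48p) + (30p**3−90p**2−120p)
  3p**4−21p**3+24p**2+48p = ((1/10)p−2/5)(30p**3−90p**2−120p) + (0)
Last nonzero remainder: 30p**3−90p**2−120p. Dividing through by 30 gives the monic gcd p**3−3p**2−4p.
Cancel p**3−3p**2−4p from numerator and denominator to get the reduced form.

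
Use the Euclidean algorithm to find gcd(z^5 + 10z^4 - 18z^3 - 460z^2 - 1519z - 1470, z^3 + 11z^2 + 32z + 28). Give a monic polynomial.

z^2 + 9z + 14

Repeated division with remainder:
  z^5 + 10z^4 - 18z^3 - 460z^2 - 1519z - 1470 = (z^2 - z - 39)(z^3 + 11z^2 + 32z + 28) + (-27z^2 - 243z - 378)
  z^3 + 11z^2 + 32z + 28 = (-(1/27)z - 2/27)(-27z^2 - 243z - 378) + (0)
Last nonzero remainder: -27z^2 - 243z - 378. Dividing through by -27 gives the monic gcd z^2 + 9z + 14.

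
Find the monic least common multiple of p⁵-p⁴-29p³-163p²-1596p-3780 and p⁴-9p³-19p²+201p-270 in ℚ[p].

Apply the Euclidean algorithm:
  p⁵-p⁴-29p³-163p²-1596p-3780 = (p+8)(p⁴-9p³-19p²+201p-270) + (62p³-212p²-2934p-1620)
  p⁴-9p³-19p²+201p-270 = ((1/62)p-173/1922)(62p³-212p²-2934p-1620) + ((8880/961)p²-(35520/961)p-399600/961)
  62p³-212p²-2934p-1620 = ((29791/4440)p+2883/740)((8880/961)p²-(35520/961)p-399600/961) + (0)
Last nonzero remainder: (8880/961)p²-(35520/961)p-399600/961. Dividing through by 8880/961 gives the monic gcd p²-4p-45.
Then lcm(f, g) = f·g / gcd(f, g); expanding and making the result monic gives the answer.

p⁷-6p⁶-18p⁵-24p⁴-955p³+3222p²+9324p-22680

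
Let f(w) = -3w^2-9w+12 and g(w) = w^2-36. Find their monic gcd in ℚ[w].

Apply the Euclidean algorithm:
  -3w^2-9w+12 = (-3)(w^2-36) + (-9w-96)
  w^2-36 = (-(1/9)w+32/27)(-9w-96) + (700/9)
  -9w-96 = (-(81/700)w-216/175)(700/9) + (0)
The last nonzero remainder is the constant 700/9, so the polynomials are coprime and gcd = 1.

1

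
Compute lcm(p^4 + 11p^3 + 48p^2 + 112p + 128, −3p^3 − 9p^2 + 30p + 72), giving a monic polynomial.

p^6 + 10p^5 + 31p^4 − 2p^3 − 272p^2 − 800p − 768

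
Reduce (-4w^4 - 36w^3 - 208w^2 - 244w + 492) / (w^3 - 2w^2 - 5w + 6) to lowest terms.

By polynomial division,
  -4w^4 - 36w^3 - 208w^2 - 244w + 492 = (-4w - 44)(w^3 - 2w^2 - 5w + 6) + (-316w^2 - 440w + 756)
  w^3 - 2w^2 - 5w + 6 = (-(1/316)w + 67/6241)(-316w^2 - 440w + 756) + ((13206/6241)w - 13206/6241)
  -316w^2 - 440w + 756 = (-(986078/6603)w - 786366/2201)((13206/6241)w - 13206/6241) + (0)
Last nonzero remainder: (13206/6241)w - 13206/6241. Dividing through by 13206/6241 gives the monic gcd w - 1.
Cancel w - 1 from numerator and denominator to get the reduced form.

(-4w^3 - 40w^2 - 248w - 492)/(w^2 - w - 6)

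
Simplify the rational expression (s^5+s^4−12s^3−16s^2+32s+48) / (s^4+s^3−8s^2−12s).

Repeated division with remainder:
  s^5+s^4−12s^3−16s^2+32s+48 = (s)(s^4+s^3−8s^2−12s) + (−4s^3−4s^2+32s+48)
  s^4+s^3−8s^2−12s = (−(1/4)s)(−4s^3−4s^2+32s+48) + (0)
Last nonzero remainder: −4s^3−4s^2+32s+48. Dividing through by −4 gives the monic gcd s^3+s^2−8s−12.
Cancel s^3+s^2−8s−12 from numerator and denominator to get the reduced form.

(s^2−4)/(s)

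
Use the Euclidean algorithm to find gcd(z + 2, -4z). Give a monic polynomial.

1

Euclidean algorithm in ℚ[z]:
  z + 2 = (-1/4)(-4z) + (2)
  -4z = (-2z)(2) + (0)
The last nonzero remainder is the constant 2, so the polynomials are coprime and gcd = 1.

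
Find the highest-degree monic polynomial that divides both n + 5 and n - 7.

By polynomial division,
  n + 5 = (n - 7) + (12)
  n - 7 = ((1/12)n - 7/12)(12) + (0)
The last nonzero remainder is the constant 12, so the polynomials are coprime and gcd = 1.

1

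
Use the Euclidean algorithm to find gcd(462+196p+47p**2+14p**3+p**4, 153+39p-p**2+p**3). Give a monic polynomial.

3+p

Euclidean algorithm in ℚ[p]:
  p**4+14p**3+47p**2+196p+462 = (p+15)(p**3-p**2+39p+153) + (23p**2-542p-1833)
  p**3-p**2+39p+153 = ((1/23)p+519/529)(23p**2-542p-1833) + ((344088/529)p+1032264/529)
  23p**2-542p-1833 = ((12167/344088)p-323219/344088)((344088/529)p+1032264/529) + (0)
Last nonzero remainder: (344088/529)p+1032264/529. Dividing through by 344088/529 gives the monic gcd p+3.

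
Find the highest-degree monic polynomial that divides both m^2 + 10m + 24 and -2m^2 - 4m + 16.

m + 4

Euclidean algorithm in ℚ[m]:
  m^2 + 10m + 24 = (-1/2)(-2m^2 - 4m + 16) + (8m + 32)
  -2m^2 - 4m + 16 = (-(1/4)m + 1/2)(8m + 32) + (0)
Last nonzero remainder: 8m + 32. Dividing through by 8 gives the monic gcd m + 4.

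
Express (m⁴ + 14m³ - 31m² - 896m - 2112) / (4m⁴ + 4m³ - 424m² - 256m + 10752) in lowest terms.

(m² + 14m + 33)/(4m² + 4m - 168)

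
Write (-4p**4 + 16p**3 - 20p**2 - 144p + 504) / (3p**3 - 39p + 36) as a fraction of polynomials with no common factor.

Euclidean algorithm in ℚ[p]:
  -4p**4 + 16p**3 - 20p**2 - 144p + 504 = (-(4/3)p + 16/3)(3p**3 - 39p + 36) + (-72p**2 + 112p + 312)
  3p**3 - 39p + 36 = (-(1/24)p - 7/108)(-72p**2 + 112p + 312) + (-(506/27)p + 506/9)
  -72p**2 + 112p + 312 = ((972/253)p + 1404/253)(-(506/27)p + 506/9) + (0)
Last nonzero remainder: -(506/27)p + 506/9. Dividing through by -506/27 gives the monic gcd p - 3.
Cancel p - 3 from numerator and denominator to get the reduced form.

(-4p**3 + 4p**2 - 8p - 168)/(3p**2 + 9p - 12)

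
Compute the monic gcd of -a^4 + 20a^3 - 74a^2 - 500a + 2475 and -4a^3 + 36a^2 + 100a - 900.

Euclidean algorithm in ℚ[a]:
  -a^4 + 20a^3 - 74a^2 - 500a + 2475 = ((1/4)a - 11/4)(-4a^3 + 36a^2 + 100a - 900) + (0)
Last nonzero remainder: -4a^3 + 36a^2 + 100a - 900. Dividing through by -4 gives the monic gcd a^3 - 9a^2 - 25a + 225.

a^3 - 9a^2 - 25a + 225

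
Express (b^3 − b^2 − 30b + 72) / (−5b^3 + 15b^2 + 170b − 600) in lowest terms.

(−b + 3)/(5b − 25)

Euclidean algorithm in ℚ[b]:
  b^3 − b^2 − 30b + 72 = (−1/5)(−5b^3 + 15b^2 + 170b − 600) + (2b^2 + 4b − 48)
  −5b^3 + 15b^2 + 170b − 600 = (−(5/2)b + 25/2)(2b^2 + 4b − 48) + (0)
Last nonzero remainder: 2b^2 + 4b − 48. Dividing through by 2 gives the monic gcd b^2 + 2b − 24.
Cancel b^2 + 2b − 24 from numerator and denominator to get the reduced form.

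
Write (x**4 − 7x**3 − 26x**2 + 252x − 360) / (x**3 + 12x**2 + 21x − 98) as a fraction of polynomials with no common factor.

(x**3 − 5x**2 − 36x + 180)/(x**2 + 14x + 49)

By polynomial division,
  x**4 − 7x**3 − 26x**2 + 252x − 360 = (x − 19)(x**3 + 12x**2 + 21x − 98) + (181x**2 + 749x − 2222)
  x**3 + 12x**2 + 21x − 98 = ((1/181)x + 1423/32761)(181x**2 + 749x − 2222) + ((24336/32761)x − 48672/32761)
  181x**2 + 749x − 2222 = ((5929741/24336)x + 36397471/24336)((24336/32761)x − 48672/32761) + (0)
Last nonzero remainder: (24336/32761)x − 48672/32761. Dividing through by 24336/32761 gives the monic gcd x − 2.
Cancel x − 2 from numerator and denominator to get the reduced form.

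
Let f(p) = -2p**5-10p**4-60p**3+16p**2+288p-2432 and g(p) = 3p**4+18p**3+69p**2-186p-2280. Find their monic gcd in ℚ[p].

p**2+5p+38

By polynomial division,
  -2p**5-10p**4-60p**3+16p**2+288p-2432 = (-(2/3)p+2/3)(3p**4+18p**3+69p**2-186p-2280) + (-26p**3-154p**2-1108p-912)
  3p**4+18p**3+69p**2-186p-2280 = (-(3/26)p-3/338)(-26p**3-154p**2-1108p-912) + (-(10176/169)p**2-(50880/169)p-386688/169)
  -26p**3-154p**2-1108p-912 = ((2197/5088)p+169/424)(-(10176/169)p**2-(50880/169)p-386688/169) + (0)
Last nonzero remainder: -(10176/169)p**2-(50880/169)p-386688/169. Dividing through by -10176/169 gives the monic gcd p**2+5p+38.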